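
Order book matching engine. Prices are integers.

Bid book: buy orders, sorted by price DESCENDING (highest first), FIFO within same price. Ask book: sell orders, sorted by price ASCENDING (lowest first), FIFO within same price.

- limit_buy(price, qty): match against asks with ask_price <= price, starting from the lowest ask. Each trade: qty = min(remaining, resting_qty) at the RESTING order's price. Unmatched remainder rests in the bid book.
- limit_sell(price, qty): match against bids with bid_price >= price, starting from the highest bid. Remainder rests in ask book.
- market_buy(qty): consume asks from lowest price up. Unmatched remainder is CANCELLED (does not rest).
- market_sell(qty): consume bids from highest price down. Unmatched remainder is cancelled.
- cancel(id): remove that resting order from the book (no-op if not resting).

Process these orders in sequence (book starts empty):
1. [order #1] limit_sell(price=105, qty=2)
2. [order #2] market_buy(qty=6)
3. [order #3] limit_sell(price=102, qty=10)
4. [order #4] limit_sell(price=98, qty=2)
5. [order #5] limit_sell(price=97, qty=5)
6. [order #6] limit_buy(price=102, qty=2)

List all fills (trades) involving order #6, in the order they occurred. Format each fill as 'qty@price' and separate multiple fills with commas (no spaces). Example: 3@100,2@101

Answer: 2@97

Derivation:
After op 1 [order #1] limit_sell(price=105, qty=2): fills=none; bids=[-] asks=[#1:2@105]
After op 2 [order #2] market_buy(qty=6): fills=#2x#1:2@105; bids=[-] asks=[-]
After op 3 [order #3] limit_sell(price=102, qty=10): fills=none; bids=[-] asks=[#3:10@102]
After op 4 [order #4] limit_sell(price=98, qty=2): fills=none; bids=[-] asks=[#4:2@98 #3:10@102]
After op 5 [order #5] limit_sell(price=97, qty=5): fills=none; bids=[-] asks=[#5:5@97 #4:2@98 #3:10@102]
After op 6 [order #6] limit_buy(price=102, qty=2): fills=#6x#5:2@97; bids=[-] asks=[#5:3@97 #4:2@98 #3:10@102]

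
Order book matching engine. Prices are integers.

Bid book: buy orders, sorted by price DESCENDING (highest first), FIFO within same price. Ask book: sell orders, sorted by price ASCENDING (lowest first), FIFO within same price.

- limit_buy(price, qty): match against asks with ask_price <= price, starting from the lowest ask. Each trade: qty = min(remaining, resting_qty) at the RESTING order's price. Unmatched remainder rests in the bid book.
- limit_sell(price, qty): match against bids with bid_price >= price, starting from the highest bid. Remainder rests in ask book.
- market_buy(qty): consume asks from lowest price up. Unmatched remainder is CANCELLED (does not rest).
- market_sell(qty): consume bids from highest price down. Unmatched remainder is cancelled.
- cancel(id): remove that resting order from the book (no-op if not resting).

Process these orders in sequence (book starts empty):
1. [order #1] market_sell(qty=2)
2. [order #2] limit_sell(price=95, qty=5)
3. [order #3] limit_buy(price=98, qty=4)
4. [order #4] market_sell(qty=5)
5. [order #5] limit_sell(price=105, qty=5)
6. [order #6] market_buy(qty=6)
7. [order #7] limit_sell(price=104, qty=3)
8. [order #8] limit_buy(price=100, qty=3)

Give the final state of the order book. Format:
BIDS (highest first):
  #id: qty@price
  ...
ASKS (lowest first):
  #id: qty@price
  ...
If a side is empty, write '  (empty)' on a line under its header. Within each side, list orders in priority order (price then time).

After op 1 [order #1] market_sell(qty=2): fills=none; bids=[-] asks=[-]
After op 2 [order #2] limit_sell(price=95, qty=5): fills=none; bids=[-] asks=[#2:5@95]
After op 3 [order #3] limit_buy(price=98, qty=4): fills=#3x#2:4@95; bids=[-] asks=[#2:1@95]
After op 4 [order #4] market_sell(qty=5): fills=none; bids=[-] asks=[#2:1@95]
After op 5 [order #5] limit_sell(price=105, qty=5): fills=none; bids=[-] asks=[#2:1@95 #5:5@105]
After op 6 [order #6] market_buy(qty=6): fills=#6x#2:1@95 #6x#5:5@105; bids=[-] asks=[-]
After op 7 [order #7] limit_sell(price=104, qty=3): fills=none; bids=[-] asks=[#7:3@104]
After op 8 [order #8] limit_buy(price=100, qty=3): fills=none; bids=[#8:3@100] asks=[#7:3@104]

Answer: BIDS (highest first):
  #8: 3@100
ASKS (lowest first):
  #7: 3@104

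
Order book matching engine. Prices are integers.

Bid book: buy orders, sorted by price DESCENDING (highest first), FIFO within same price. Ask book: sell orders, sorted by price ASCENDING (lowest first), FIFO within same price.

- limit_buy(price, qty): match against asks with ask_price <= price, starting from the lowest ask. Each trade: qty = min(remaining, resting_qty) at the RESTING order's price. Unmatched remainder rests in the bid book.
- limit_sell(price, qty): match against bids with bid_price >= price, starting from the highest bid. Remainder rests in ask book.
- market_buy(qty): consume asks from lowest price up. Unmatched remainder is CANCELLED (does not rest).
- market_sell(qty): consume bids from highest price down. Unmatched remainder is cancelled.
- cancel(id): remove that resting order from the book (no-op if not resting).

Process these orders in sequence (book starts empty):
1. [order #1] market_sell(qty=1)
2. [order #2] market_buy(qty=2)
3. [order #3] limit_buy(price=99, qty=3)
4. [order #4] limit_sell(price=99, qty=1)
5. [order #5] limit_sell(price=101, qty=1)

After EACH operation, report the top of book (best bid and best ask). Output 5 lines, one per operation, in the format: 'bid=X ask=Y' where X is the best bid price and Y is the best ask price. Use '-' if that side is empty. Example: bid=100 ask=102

After op 1 [order #1] market_sell(qty=1): fills=none; bids=[-] asks=[-]
After op 2 [order #2] market_buy(qty=2): fills=none; bids=[-] asks=[-]
After op 3 [order #3] limit_buy(price=99, qty=3): fills=none; bids=[#3:3@99] asks=[-]
After op 4 [order #4] limit_sell(price=99, qty=1): fills=#3x#4:1@99; bids=[#3:2@99] asks=[-]
After op 5 [order #5] limit_sell(price=101, qty=1): fills=none; bids=[#3:2@99] asks=[#5:1@101]

Answer: bid=- ask=-
bid=- ask=-
bid=99 ask=-
bid=99 ask=-
bid=99 ask=101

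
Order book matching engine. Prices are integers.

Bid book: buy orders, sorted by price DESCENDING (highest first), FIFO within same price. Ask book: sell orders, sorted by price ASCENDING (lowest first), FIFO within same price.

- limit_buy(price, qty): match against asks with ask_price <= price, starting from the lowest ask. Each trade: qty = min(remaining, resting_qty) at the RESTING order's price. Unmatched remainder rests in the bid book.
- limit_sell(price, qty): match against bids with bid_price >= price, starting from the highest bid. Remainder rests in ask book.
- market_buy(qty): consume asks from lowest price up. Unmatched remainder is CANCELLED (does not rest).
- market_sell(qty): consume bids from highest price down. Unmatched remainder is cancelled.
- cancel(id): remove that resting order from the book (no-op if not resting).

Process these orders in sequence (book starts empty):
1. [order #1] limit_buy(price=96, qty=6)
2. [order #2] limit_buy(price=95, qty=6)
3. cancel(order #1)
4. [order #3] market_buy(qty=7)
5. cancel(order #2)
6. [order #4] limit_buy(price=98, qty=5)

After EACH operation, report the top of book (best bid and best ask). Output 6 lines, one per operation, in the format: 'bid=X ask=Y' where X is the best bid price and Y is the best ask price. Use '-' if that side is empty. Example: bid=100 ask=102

After op 1 [order #1] limit_buy(price=96, qty=6): fills=none; bids=[#1:6@96] asks=[-]
After op 2 [order #2] limit_buy(price=95, qty=6): fills=none; bids=[#1:6@96 #2:6@95] asks=[-]
After op 3 cancel(order #1): fills=none; bids=[#2:6@95] asks=[-]
After op 4 [order #3] market_buy(qty=7): fills=none; bids=[#2:6@95] asks=[-]
After op 5 cancel(order #2): fills=none; bids=[-] asks=[-]
After op 6 [order #4] limit_buy(price=98, qty=5): fills=none; bids=[#4:5@98] asks=[-]

Answer: bid=96 ask=-
bid=96 ask=-
bid=95 ask=-
bid=95 ask=-
bid=- ask=-
bid=98 ask=-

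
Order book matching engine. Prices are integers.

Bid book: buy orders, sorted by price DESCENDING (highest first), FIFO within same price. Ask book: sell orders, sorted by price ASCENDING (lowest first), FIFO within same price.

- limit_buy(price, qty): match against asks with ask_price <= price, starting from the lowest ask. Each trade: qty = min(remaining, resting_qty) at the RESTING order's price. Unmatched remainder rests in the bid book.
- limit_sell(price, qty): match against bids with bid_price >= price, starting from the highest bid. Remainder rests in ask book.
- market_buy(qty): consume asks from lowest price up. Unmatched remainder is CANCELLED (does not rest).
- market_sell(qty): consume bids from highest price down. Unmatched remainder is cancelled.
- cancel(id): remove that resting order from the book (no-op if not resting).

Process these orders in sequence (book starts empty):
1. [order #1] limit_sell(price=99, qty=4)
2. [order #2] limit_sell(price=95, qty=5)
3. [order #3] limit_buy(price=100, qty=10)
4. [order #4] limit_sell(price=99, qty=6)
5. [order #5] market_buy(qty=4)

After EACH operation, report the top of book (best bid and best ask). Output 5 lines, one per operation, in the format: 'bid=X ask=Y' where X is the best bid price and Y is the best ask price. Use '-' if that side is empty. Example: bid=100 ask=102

After op 1 [order #1] limit_sell(price=99, qty=4): fills=none; bids=[-] asks=[#1:4@99]
After op 2 [order #2] limit_sell(price=95, qty=5): fills=none; bids=[-] asks=[#2:5@95 #1:4@99]
After op 3 [order #3] limit_buy(price=100, qty=10): fills=#3x#2:5@95 #3x#1:4@99; bids=[#3:1@100] asks=[-]
After op 4 [order #4] limit_sell(price=99, qty=6): fills=#3x#4:1@100; bids=[-] asks=[#4:5@99]
After op 5 [order #5] market_buy(qty=4): fills=#5x#4:4@99; bids=[-] asks=[#4:1@99]

Answer: bid=- ask=99
bid=- ask=95
bid=100 ask=-
bid=- ask=99
bid=- ask=99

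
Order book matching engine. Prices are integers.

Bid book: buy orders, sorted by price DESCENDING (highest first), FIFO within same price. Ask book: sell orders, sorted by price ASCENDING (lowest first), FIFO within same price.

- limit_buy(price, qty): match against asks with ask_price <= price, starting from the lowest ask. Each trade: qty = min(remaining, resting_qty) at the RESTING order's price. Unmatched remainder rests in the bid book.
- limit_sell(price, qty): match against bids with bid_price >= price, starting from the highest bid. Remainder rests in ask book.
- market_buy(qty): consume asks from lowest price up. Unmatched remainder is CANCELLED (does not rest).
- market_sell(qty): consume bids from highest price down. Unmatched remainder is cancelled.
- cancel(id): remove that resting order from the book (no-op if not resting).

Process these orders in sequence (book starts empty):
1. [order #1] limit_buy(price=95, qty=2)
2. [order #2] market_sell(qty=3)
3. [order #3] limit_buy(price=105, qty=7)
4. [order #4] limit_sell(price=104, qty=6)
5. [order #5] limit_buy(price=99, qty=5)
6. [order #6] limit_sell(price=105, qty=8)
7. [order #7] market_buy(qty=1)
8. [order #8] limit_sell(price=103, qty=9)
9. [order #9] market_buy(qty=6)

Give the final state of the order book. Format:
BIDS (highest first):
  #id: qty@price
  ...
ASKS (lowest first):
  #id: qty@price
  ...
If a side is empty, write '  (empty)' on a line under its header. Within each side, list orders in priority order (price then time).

Answer: BIDS (highest first):
  #5: 5@99
ASKS (lowest first):
  #8: 3@103
  #6: 6@105

Derivation:
After op 1 [order #1] limit_buy(price=95, qty=2): fills=none; bids=[#1:2@95] asks=[-]
After op 2 [order #2] market_sell(qty=3): fills=#1x#2:2@95; bids=[-] asks=[-]
After op 3 [order #3] limit_buy(price=105, qty=7): fills=none; bids=[#3:7@105] asks=[-]
After op 4 [order #4] limit_sell(price=104, qty=6): fills=#3x#4:6@105; bids=[#3:1@105] asks=[-]
After op 5 [order #5] limit_buy(price=99, qty=5): fills=none; bids=[#3:1@105 #5:5@99] asks=[-]
After op 6 [order #6] limit_sell(price=105, qty=8): fills=#3x#6:1@105; bids=[#5:5@99] asks=[#6:7@105]
After op 7 [order #7] market_buy(qty=1): fills=#7x#6:1@105; bids=[#5:5@99] asks=[#6:6@105]
After op 8 [order #8] limit_sell(price=103, qty=9): fills=none; bids=[#5:5@99] asks=[#8:9@103 #6:6@105]
After op 9 [order #9] market_buy(qty=6): fills=#9x#8:6@103; bids=[#5:5@99] asks=[#8:3@103 #6:6@105]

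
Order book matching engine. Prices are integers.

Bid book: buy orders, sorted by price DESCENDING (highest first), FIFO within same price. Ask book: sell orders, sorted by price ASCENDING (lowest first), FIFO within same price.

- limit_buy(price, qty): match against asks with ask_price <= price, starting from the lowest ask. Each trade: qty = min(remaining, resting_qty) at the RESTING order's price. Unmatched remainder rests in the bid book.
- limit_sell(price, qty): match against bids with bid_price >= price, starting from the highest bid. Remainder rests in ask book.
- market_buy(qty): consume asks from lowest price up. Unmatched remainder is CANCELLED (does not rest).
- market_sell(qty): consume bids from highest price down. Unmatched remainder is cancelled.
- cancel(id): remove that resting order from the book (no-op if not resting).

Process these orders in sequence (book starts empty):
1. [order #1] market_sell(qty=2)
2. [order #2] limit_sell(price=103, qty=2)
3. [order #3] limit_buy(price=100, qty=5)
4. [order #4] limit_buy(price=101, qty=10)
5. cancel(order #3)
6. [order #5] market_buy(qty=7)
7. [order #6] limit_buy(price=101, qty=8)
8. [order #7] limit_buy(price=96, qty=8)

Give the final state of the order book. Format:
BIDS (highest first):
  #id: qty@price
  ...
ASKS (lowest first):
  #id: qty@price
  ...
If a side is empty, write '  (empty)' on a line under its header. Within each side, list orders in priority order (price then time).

Answer: BIDS (highest first):
  #4: 10@101
  #6: 8@101
  #7: 8@96
ASKS (lowest first):
  (empty)

Derivation:
After op 1 [order #1] market_sell(qty=2): fills=none; bids=[-] asks=[-]
After op 2 [order #2] limit_sell(price=103, qty=2): fills=none; bids=[-] asks=[#2:2@103]
After op 3 [order #3] limit_buy(price=100, qty=5): fills=none; bids=[#3:5@100] asks=[#2:2@103]
After op 4 [order #4] limit_buy(price=101, qty=10): fills=none; bids=[#4:10@101 #3:5@100] asks=[#2:2@103]
After op 5 cancel(order #3): fills=none; bids=[#4:10@101] asks=[#2:2@103]
After op 6 [order #5] market_buy(qty=7): fills=#5x#2:2@103; bids=[#4:10@101] asks=[-]
After op 7 [order #6] limit_buy(price=101, qty=8): fills=none; bids=[#4:10@101 #6:8@101] asks=[-]
After op 8 [order #7] limit_buy(price=96, qty=8): fills=none; bids=[#4:10@101 #6:8@101 #7:8@96] asks=[-]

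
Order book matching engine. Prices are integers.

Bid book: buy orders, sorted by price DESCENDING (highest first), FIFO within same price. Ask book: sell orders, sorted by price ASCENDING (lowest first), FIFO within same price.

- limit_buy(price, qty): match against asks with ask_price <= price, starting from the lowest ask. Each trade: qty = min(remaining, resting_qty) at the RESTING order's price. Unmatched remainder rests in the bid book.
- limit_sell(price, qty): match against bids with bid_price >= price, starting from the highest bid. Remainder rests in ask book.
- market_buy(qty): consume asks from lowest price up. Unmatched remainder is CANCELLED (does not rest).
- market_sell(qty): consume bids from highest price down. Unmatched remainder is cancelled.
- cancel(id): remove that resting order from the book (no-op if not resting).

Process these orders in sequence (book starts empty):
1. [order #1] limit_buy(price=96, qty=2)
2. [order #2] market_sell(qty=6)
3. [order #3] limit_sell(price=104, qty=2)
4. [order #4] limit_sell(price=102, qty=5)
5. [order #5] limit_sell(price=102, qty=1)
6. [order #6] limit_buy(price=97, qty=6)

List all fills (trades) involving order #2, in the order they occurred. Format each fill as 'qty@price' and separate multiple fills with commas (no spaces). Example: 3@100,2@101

Answer: 2@96

Derivation:
After op 1 [order #1] limit_buy(price=96, qty=2): fills=none; bids=[#1:2@96] asks=[-]
After op 2 [order #2] market_sell(qty=6): fills=#1x#2:2@96; bids=[-] asks=[-]
After op 3 [order #3] limit_sell(price=104, qty=2): fills=none; bids=[-] asks=[#3:2@104]
After op 4 [order #4] limit_sell(price=102, qty=5): fills=none; bids=[-] asks=[#4:5@102 #3:2@104]
After op 5 [order #5] limit_sell(price=102, qty=1): fills=none; bids=[-] asks=[#4:5@102 #5:1@102 #3:2@104]
After op 6 [order #6] limit_buy(price=97, qty=6): fills=none; bids=[#6:6@97] asks=[#4:5@102 #5:1@102 #3:2@104]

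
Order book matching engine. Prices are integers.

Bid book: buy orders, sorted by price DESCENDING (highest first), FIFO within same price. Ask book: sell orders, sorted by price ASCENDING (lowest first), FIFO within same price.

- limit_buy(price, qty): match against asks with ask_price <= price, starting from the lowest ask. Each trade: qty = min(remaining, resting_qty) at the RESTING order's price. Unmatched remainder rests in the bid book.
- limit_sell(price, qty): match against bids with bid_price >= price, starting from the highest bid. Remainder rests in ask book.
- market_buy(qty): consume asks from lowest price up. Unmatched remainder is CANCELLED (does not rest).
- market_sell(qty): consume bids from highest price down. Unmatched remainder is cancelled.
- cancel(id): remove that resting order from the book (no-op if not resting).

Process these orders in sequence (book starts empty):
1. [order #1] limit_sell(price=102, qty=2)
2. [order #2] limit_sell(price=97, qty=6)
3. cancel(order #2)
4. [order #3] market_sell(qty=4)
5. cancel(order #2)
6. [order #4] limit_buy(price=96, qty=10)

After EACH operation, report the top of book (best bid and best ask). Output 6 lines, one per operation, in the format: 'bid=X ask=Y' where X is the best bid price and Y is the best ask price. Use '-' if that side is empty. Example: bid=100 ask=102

After op 1 [order #1] limit_sell(price=102, qty=2): fills=none; bids=[-] asks=[#1:2@102]
After op 2 [order #2] limit_sell(price=97, qty=6): fills=none; bids=[-] asks=[#2:6@97 #1:2@102]
After op 3 cancel(order #2): fills=none; bids=[-] asks=[#1:2@102]
After op 4 [order #3] market_sell(qty=4): fills=none; bids=[-] asks=[#1:2@102]
After op 5 cancel(order #2): fills=none; bids=[-] asks=[#1:2@102]
After op 6 [order #4] limit_buy(price=96, qty=10): fills=none; bids=[#4:10@96] asks=[#1:2@102]

Answer: bid=- ask=102
bid=- ask=97
bid=- ask=102
bid=- ask=102
bid=- ask=102
bid=96 ask=102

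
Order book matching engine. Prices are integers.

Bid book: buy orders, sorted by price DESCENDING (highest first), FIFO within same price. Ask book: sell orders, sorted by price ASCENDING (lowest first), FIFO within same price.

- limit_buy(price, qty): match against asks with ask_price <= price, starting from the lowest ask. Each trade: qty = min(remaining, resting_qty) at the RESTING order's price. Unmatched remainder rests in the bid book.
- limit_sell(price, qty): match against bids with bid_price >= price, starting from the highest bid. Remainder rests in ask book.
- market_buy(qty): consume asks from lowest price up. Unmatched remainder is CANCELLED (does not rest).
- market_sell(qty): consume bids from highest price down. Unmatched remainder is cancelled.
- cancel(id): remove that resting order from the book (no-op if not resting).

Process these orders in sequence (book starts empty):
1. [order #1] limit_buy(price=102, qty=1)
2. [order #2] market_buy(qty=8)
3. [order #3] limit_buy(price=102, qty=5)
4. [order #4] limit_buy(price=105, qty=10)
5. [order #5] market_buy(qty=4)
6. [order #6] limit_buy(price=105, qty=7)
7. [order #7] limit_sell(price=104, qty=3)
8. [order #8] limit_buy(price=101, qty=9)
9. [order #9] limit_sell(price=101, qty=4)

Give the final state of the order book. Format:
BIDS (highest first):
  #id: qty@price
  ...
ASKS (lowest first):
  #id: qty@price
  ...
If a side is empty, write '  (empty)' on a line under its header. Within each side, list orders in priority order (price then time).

Answer: BIDS (highest first):
  #4: 3@105
  #6: 7@105
  #1: 1@102
  #3: 5@102
  #8: 9@101
ASKS (lowest first):
  (empty)

Derivation:
After op 1 [order #1] limit_buy(price=102, qty=1): fills=none; bids=[#1:1@102] asks=[-]
After op 2 [order #2] market_buy(qty=8): fills=none; bids=[#1:1@102] asks=[-]
After op 3 [order #3] limit_buy(price=102, qty=5): fills=none; bids=[#1:1@102 #3:5@102] asks=[-]
After op 4 [order #4] limit_buy(price=105, qty=10): fills=none; bids=[#4:10@105 #1:1@102 #3:5@102] asks=[-]
After op 5 [order #5] market_buy(qty=4): fills=none; bids=[#4:10@105 #1:1@102 #3:5@102] asks=[-]
After op 6 [order #6] limit_buy(price=105, qty=7): fills=none; bids=[#4:10@105 #6:7@105 #1:1@102 #3:5@102] asks=[-]
After op 7 [order #7] limit_sell(price=104, qty=3): fills=#4x#7:3@105; bids=[#4:7@105 #6:7@105 #1:1@102 #3:5@102] asks=[-]
After op 8 [order #8] limit_buy(price=101, qty=9): fills=none; bids=[#4:7@105 #6:7@105 #1:1@102 #3:5@102 #8:9@101] asks=[-]
After op 9 [order #9] limit_sell(price=101, qty=4): fills=#4x#9:4@105; bids=[#4:3@105 #6:7@105 #1:1@102 #3:5@102 #8:9@101] asks=[-]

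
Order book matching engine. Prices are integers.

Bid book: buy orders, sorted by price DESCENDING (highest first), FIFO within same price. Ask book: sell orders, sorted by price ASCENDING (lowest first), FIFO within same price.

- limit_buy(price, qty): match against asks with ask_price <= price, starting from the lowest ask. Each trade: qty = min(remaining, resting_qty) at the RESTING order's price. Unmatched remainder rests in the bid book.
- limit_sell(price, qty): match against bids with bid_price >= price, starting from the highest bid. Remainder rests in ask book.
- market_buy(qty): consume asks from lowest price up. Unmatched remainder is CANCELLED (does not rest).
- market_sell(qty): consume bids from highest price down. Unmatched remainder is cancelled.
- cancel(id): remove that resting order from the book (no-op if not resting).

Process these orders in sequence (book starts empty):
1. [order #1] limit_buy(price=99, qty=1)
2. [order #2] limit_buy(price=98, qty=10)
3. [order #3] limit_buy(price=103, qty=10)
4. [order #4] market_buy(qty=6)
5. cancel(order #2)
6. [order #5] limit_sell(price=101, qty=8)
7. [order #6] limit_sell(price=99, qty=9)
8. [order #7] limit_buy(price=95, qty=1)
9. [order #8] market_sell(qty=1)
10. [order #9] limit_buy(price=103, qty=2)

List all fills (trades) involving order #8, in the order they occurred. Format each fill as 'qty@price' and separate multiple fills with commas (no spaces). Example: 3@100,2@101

After op 1 [order #1] limit_buy(price=99, qty=1): fills=none; bids=[#1:1@99] asks=[-]
After op 2 [order #2] limit_buy(price=98, qty=10): fills=none; bids=[#1:1@99 #2:10@98] asks=[-]
After op 3 [order #3] limit_buy(price=103, qty=10): fills=none; bids=[#3:10@103 #1:1@99 #2:10@98] asks=[-]
After op 4 [order #4] market_buy(qty=6): fills=none; bids=[#3:10@103 #1:1@99 #2:10@98] asks=[-]
After op 5 cancel(order #2): fills=none; bids=[#3:10@103 #1:1@99] asks=[-]
After op 6 [order #5] limit_sell(price=101, qty=8): fills=#3x#5:8@103; bids=[#3:2@103 #1:1@99] asks=[-]
After op 7 [order #6] limit_sell(price=99, qty=9): fills=#3x#6:2@103 #1x#6:1@99; bids=[-] asks=[#6:6@99]
After op 8 [order #7] limit_buy(price=95, qty=1): fills=none; bids=[#7:1@95] asks=[#6:6@99]
After op 9 [order #8] market_sell(qty=1): fills=#7x#8:1@95; bids=[-] asks=[#6:6@99]
After op 10 [order #9] limit_buy(price=103, qty=2): fills=#9x#6:2@99; bids=[-] asks=[#6:4@99]

Answer: 1@95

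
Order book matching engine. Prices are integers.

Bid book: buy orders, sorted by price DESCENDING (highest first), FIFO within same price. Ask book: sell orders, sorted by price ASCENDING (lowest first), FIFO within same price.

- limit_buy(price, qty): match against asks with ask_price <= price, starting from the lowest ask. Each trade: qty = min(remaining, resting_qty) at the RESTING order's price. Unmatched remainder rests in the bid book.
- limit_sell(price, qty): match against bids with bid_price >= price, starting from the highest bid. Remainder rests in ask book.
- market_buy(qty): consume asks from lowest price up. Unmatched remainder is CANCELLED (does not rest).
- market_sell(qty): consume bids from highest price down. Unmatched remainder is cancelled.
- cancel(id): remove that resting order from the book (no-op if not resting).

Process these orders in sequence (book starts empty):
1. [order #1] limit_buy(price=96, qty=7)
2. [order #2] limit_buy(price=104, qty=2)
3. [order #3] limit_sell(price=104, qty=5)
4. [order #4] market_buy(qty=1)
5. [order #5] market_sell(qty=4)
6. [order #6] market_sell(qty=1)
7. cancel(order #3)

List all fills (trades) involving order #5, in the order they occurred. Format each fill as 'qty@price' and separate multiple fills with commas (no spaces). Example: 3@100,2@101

After op 1 [order #1] limit_buy(price=96, qty=7): fills=none; bids=[#1:7@96] asks=[-]
After op 2 [order #2] limit_buy(price=104, qty=2): fills=none; bids=[#2:2@104 #1:7@96] asks=[-]
After op 3 [order #3] limit_sell(price=104, qty=5): fills=#2x#3:2@104; bids=[#1:7@96] asks=[#3:3@104]
After op 4 [order #4] market_buy(qty=1): fills=#4x#3:1@104; bids=[#1:7@96] asks=[#3:2@104]
After op 5 [order #5] market_sell(qty=4): fills=#1x#5:4@96; bids=[#1:3@96] asks=[#3:2@104]
After op 6 [order #6] market_sell(qty=1): fills=#1x#6:1@96; bids=[#1:2@96] asks=[#3:2@104]
After op 7 cancel(order #3): fills=none; bids=[#1:2@96] asks=[-]

Answer: 4@96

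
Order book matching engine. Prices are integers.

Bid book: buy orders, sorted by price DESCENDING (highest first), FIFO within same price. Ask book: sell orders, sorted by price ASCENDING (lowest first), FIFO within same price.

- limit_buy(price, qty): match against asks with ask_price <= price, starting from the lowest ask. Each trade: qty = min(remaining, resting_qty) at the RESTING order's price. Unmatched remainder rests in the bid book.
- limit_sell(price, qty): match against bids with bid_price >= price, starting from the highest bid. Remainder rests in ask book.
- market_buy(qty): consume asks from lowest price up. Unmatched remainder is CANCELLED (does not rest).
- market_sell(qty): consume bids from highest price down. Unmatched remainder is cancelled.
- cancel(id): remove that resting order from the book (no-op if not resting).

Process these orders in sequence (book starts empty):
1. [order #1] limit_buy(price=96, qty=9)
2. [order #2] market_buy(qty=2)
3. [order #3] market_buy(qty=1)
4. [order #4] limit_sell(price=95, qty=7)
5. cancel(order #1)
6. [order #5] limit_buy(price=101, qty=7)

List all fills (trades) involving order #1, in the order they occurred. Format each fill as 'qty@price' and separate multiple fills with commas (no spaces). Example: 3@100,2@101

Answer: 7@96

Derivation:
After op 1 [order #1] limit_buy(price=96, qty=9): fills=none; bids=[#1:9@96] asks=[-]
After op 2 [order #2] market_buy(qty=2): fills=none; bids=[#1:9@96] asks=[-]
After op 3 [order #3] market_buy(qty=1): fills=none; bids=[#1:9@96] asks=[-]
After op 4 [order #4] limit_sell(price=95, qty=7): fills=#1x#4:7@96; bids=[#1:2@96] asks=[-]
After op 5 cancel(order #1): fills=none; bids=[-] asks=[-]
After op 6 [order #5] limit_buy(price=101, qty=7): fills=none; bids=[#5:7@101] asks=[-]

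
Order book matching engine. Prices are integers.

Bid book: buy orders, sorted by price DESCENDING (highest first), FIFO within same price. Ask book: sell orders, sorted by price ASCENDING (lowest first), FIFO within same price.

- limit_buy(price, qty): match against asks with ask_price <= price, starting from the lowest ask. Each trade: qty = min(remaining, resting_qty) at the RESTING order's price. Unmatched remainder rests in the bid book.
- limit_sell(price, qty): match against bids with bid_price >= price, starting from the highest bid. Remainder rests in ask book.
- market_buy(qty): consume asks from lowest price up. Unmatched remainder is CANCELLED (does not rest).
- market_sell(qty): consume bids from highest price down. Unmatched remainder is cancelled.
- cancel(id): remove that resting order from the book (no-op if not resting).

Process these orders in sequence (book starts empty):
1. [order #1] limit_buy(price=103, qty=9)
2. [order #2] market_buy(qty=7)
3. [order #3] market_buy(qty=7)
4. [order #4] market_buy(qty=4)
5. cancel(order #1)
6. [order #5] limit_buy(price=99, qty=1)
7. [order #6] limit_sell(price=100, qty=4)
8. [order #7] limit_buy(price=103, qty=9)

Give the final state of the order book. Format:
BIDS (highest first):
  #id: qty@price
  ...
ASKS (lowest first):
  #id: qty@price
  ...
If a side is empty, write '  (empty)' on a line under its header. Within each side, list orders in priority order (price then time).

After op 1 [order #1] limit_buy(price=103, qty=9): fills=none; bids=[#1:9@103] asks=[-]
After op 2 [order #2] market_buy(qty=7): fills=none; bids=[#1:9@103] asks=[-]
After op 3 [order #3] market_buy(qty=7): fills=none; bids=[#1:9@103] asks=[-]
After op 4 [order #4] market_buy(qty=4): fills=none; bids=[#1:9@103] asks=[-]
After op 5 cancel(order #1): fills=none; bids=[-] asks=[-]
After op 6 [order #5] limit_buy(price=99, qty=1): fills=none; bids=[#5:1@99] asks=[-]
After op 7 [order #6] limit_sell(price=100, qty=4): fills=none; bids=[#5:1@99] asks=[#6:4@100]
After op 8 [order #7] limit_buy(price=103, qty=9): fills=#7x#6:4@100; bids=[#7:5@103 #5:1@99] asks=[-]

Answer: BIDS (highest first):
  #7: 5@103
  #5: 1@99
ASKS (lowest first):
  (empty)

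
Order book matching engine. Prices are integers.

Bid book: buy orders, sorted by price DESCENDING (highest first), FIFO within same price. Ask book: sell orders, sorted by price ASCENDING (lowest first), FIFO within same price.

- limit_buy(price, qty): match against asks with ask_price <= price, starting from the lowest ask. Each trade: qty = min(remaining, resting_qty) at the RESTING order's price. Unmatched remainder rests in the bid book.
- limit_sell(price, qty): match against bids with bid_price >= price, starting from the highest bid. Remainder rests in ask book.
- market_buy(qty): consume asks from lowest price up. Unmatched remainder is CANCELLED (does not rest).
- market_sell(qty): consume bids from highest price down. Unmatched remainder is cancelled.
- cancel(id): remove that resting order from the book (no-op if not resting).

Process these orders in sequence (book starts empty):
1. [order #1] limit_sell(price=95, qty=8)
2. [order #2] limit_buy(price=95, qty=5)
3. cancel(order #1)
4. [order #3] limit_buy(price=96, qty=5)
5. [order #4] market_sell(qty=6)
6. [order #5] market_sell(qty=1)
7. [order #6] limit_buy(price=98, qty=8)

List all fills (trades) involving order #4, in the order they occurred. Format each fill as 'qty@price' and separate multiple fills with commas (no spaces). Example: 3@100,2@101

Answer: 5@96

Derivation:
After op 1 [order #1] limit_sell(price=95, qty=8): fills=none; bids=[-] asks=[#1:8@95]
After op 2 [order #2] limit_buy(price=95, qty=5): fills=#2x#1:5@95; bids=[-] asks=[#1:3@95]
After op 3 cancel(order #1): fills=none; bids=[-] asks=[-]
After op 4 [order #3] limit_buy(price=96, qty=5): fills=none; bids=[#3:5@96] asks=[-]
After op 5 [order #4] market_sell(qty=6): fills=#3x#4:5@96; bids=[-] asks=[-]
After op 6 [order #5] market_sell(qty=1): fills=none; bids=[-] asks=[-]
After op 7 [order #6] limit_buy(price=98, qty=8): fills=none; bids=[#6:8@98] asks=[-]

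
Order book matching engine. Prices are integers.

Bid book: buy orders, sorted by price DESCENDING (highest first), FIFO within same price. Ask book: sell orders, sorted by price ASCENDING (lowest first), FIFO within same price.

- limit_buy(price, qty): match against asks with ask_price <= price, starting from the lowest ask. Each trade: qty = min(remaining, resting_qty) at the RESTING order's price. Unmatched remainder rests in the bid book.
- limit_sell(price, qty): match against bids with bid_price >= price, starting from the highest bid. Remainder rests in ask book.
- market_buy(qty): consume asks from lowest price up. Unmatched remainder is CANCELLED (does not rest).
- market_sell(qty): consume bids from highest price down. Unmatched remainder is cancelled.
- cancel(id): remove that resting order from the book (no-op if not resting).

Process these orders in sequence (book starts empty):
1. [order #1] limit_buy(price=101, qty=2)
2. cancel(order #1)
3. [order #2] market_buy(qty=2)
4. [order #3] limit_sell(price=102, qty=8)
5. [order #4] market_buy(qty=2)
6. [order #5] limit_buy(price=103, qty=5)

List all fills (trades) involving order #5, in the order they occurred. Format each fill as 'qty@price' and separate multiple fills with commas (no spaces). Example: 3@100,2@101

Answer: 5@102

Derivation:
After op 1 [order #1] limit_buy(price=101, qty=2): fills=none; bids=[#1:2@101] asks=[-]
After op 2 cancel(order #1): fills=none; bids=[-] asks=[-]
After op 3 [order #2] market_buy(qty=2): fills=none; bids=[-] asks=[-]
After op 4 [order #3] limit_sell(price=102, qty=8): fills=none; bids=[-] asks=[#3:8@102]
After op 5 [order #4] market_buy(qty=2): fills=#4x#3:2@102; bids=[-] asks=[#3:6@102]
After op 6 [order #5] limit_buy(price=103, qty=5): fills=#5x#3:5@102; bids=[-] asks=[#3:1@102]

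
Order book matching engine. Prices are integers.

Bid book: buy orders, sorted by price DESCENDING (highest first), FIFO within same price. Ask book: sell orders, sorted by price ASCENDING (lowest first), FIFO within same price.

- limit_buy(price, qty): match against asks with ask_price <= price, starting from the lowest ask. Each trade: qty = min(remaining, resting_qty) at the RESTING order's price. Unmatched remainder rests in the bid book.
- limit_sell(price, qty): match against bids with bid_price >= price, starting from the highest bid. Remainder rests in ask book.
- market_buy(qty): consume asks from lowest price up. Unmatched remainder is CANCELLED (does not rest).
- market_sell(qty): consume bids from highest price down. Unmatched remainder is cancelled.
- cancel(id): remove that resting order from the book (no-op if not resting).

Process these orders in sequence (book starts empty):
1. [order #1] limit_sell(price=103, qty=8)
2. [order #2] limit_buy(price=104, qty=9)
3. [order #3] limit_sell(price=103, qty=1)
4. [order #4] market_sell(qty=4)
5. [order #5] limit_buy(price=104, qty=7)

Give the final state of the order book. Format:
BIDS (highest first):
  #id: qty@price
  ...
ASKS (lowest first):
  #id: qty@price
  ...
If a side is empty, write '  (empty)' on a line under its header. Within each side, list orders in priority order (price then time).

Answer: BIDS (highest first):
  #5: 7@104
ASKS (lowest first):
  (empty)

Derivation:
After op 1 [order #1] limit_sell(price=103, qty=8): fills=none; bids=[-] asks=[#1:8@103]
After op 2 [order #2] limit_buy(price=104, qty=9): fills=#2x#1:8@103; bids=[#2:1@104] asks=[-]
After op 3 [order #3] limit_sell(price=103, qty=1): fills=#2x#3:1@104; bids=[-] asks=[-]
After op 4 [order #4] market_sell(qty=4): fills=none; bids=[-] asks=[-]
After op 5 [order #5] limit_buy(price=104, qty=7): fills=none; bids=[#5:7@104] asks=[-]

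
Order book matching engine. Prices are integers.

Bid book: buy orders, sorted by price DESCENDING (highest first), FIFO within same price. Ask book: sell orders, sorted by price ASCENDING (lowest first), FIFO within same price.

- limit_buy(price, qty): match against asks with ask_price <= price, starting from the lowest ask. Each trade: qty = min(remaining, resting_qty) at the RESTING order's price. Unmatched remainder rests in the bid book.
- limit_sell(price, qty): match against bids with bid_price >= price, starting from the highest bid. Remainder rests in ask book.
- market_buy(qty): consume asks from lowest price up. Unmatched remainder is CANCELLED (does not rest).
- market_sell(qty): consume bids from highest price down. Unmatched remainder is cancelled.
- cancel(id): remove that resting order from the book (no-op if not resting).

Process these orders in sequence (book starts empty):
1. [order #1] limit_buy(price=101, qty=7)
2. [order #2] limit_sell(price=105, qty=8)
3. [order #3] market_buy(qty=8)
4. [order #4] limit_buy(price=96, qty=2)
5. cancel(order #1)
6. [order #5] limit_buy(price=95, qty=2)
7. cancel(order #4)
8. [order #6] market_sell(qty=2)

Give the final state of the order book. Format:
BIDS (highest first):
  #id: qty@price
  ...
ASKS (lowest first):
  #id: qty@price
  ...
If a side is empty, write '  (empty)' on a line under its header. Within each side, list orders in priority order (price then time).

After op 1 [order #1] limit_buy(price=101, qty=7): fills=none; bids=[#1:7@101] asks=[-]
After op 2 [order #2] limit_sell(price=105, qty=8): fills=none; bids=[#1:7@101] asks=[#2:8@105]
After op 3 [order #3] market_buy(qty=8): fills=#3x#2:8@105; bids=[#1:7@101] asks=[-]
After op 4 [order #4] limit_buy(price=96, qty=2): fills=none; bids=[#1:7@101 #4:2@96] asks=[-]
After op 5 cancel(order #1): fills=none; bids=[#4:2@96] asks=[-]
After op 6 [order #5] limit_buy(price=95, qty=2): fills=none; bids=[#4:2@96 #5:2@95] asks=[-]
After op 7 cancel(order #4): fills=none; bids=[#5:2@95] asks=[-]
After op 8 [order #6] market_sell(qty=2): fills=#5x#6:2@95; bids=[-] asks=[-]

Answer: BIDS (highest first):
  (empty)
ASKS (lowest first):
  (empty)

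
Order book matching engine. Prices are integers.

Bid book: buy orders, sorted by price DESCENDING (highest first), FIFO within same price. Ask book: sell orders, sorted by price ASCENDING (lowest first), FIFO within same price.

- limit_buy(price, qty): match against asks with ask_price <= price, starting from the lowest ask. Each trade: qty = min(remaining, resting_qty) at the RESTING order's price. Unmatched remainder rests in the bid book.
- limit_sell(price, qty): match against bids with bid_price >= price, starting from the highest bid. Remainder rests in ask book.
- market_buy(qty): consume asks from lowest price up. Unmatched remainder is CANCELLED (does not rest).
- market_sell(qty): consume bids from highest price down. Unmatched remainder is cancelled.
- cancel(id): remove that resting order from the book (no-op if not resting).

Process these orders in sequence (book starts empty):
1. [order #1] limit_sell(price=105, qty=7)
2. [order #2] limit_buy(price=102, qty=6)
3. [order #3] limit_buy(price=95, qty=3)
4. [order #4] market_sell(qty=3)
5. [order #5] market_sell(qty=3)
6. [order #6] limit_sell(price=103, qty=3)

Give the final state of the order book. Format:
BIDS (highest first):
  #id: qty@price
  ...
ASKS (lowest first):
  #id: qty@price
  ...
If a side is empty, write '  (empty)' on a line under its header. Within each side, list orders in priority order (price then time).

Answer: BIDS (highest first):
  #3: 3@95
ASKS (lowest first):
  #6: 3@103
  #1: 7@105

Derivation:
After op 1 [order #1] limit_sell(price=105, qty=7): fills=none; bids=[-] asks=[#1:7@105]
After op 2 [order #2] limit_buy(price=102, qty=6): fills=none; bids=[#2:6@102] asks=[#1:7@105]
After op 3 [order #3] limit_buy(price=95, qty=3): fills=none; bids=[#2:6@102 #3:3@95] asks=[#1:7@105]
After op 4 [order #4] market_sell(qty=3): fills=#2x#4:3@102; bids=[#2:3@102 #3:3@95] asks=[#1:7@105]
After op 5 [order #5] market_sell(qty=3): fills=#2x#5:3@102; bids=[#3:3@95] asks=[#1:7@105]
After op 6 [order #6] limit_sell(price=103, qty=3): fills=none; bids=[#3:3@95] asks=[#6:3@103 #1:7@105]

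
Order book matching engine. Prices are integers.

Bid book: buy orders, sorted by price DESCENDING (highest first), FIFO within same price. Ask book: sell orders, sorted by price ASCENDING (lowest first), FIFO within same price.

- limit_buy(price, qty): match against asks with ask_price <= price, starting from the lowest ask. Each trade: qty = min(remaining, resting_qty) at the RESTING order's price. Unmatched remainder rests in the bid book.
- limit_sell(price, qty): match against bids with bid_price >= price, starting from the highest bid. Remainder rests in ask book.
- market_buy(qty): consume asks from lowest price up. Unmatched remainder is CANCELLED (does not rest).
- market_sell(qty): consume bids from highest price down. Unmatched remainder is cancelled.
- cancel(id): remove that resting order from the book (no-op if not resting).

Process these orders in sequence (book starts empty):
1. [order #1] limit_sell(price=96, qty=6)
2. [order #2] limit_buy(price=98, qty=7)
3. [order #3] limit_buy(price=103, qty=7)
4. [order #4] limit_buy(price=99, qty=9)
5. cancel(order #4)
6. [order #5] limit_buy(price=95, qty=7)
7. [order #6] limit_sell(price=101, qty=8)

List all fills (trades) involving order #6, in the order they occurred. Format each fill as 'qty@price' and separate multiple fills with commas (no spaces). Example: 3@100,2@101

Answer: 7@103

Derivation:
After op 1 [order #1] limit_sell(price=96, qty=6): fills=none; bids=[-] asks=[#1:6@96]
After op 2 [order #2] limit_buy(price=98, qty=7): fills=#2x#1:6@96; bids=[#2:1@98] asks=[-]
After op 3 [order #3] limit_buy(price=103, qty=7): fills=none; bids=[#3:7@103 #2:1@98] asks=[-]
After op 4 [order #4] limit_buy(price=99, qty=9): fills=none; bids=[#3:7@103 #4:9@99 #2:1@98] asks=[-]
After op 5 cancel(order #4): fills=none; bids=[#3:7@103 #2:1@98] asks=[-]
After op 6 [order #5] limit_buy(price=95, qty=7): fills=none; bids=[#3:7@103 #2:1@98 #5:7@95] asks=[-]
After op 7 [order #6] limit_sell(price=101, qty=8): fills=#3x#6:7@103; bids=[#2:1@98 #5:7@95] asks=[#6:1@101]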